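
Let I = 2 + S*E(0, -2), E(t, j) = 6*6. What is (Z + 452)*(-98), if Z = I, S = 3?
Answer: -55076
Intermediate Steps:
E(t, j) = 36
I = 110 (I = 2 + 3*36 = 2 + 108 = 110)
Z = 110
(Z + 452)*(-98) = (110 + 452)*(-98) = 562*(-98) = -55076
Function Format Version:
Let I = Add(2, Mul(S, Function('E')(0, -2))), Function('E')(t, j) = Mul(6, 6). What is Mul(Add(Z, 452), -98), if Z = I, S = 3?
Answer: -55076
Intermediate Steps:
Function('E')(t, j) = 36
I = 110 (I = Add(2, Mul(3, 36)) = Add(2, 108) = 110)
Z = 110
Mul(Add(Z, 452), -98) = Mul(Add(110, 452), -98) = Mul(562, -98) = -55076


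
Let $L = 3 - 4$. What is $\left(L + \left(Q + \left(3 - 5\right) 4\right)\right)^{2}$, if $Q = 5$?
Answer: $16$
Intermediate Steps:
$L = -1$ ($L = 3 - 4 = -1$)
$\left(L + \left(Q + \left(3 - 5\right) 4\right)\right)^{2} = \left(-1 + \left(5 + \left(3 - 5\right) 4\right)\right)^{2} = \left(-1 + \left(5 - 8\right)\right)^{2} = \left(-1 - 3\right)^{2} = \left(-4\right)^{2} = 16$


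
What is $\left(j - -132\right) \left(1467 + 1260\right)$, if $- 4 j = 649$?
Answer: $- \frac{329967}{4} \approx -82492.0$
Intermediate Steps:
$j = - \frac{649}{4}$ ($j = \left(- \frac{1}{4}\right) 649 = - \frac{649}{4} \approx -162.25$)
$\left(j - -132\right) \left(1467 + 1260\right) = \left(- \frac{649}{4} - -132\right) \left(1467 + 1260\right) = \left(- \frac{649}{4} + 132\right) 2727 = \left(- \frac{121}{4}\right) 2727 = - \frac{329967}{4}$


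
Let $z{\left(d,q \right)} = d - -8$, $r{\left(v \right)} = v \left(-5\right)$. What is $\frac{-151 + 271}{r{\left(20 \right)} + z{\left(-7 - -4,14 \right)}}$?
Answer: $- \frac{24}{19} \approx -1.2632$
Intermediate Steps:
$r{\left(v \right)} = - 5 v$
$z{\left(d,q \right)} = 8 + d$ ($z{\left(d,q \right)} = d + 8 = 8 + d$)
$\frac{-151 + 271}{r{\left(20 \right)} + z{\left(-7 - -4,14 \right)}} = \frac{-151 + 271}{\left(-5\right) 20 + \left(8 - 3\right)} = \frac{120}{-100 + \left(8 + \left(-7 + 4\right)\right)} = \frac{120}{-100 + \left(8 - 3\right)} = \frac{120}{-100 + 5} = \frac{120}{-95} = 120 \left(- \frac{1}{95}\right) = - \frac{24}{19}$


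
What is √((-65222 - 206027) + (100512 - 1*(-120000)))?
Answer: I*√50737 ≈ 225.25*I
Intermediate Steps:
√((-65222 - 206027) + (100512 - 1*(-120000))) = √(-271249 + (100512 + 120000)) = √(-271249 + 220512) = √(-50737) = I*√50737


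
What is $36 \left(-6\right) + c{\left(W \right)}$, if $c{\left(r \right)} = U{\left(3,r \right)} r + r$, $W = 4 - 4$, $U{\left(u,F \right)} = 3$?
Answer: $-216$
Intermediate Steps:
$W = 0$ ($W = 4 - 4 = 0$)
$c{\left(r \right)} = 4 r$ ($c{\left(r \right)} = 3 r + r = 4 r$)
$36 \left(-6\right) + c{\left(W \right)} = 36 \left(-6\right) + 4 \cdot 0 = -216 + 0 = -216$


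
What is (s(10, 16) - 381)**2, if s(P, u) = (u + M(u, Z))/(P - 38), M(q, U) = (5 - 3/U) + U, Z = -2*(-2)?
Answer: 1829187361/12544 ≈ 1.4582e+5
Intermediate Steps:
Z = 4
M(q, U) = 5 + U - 3/U
s(P, u) = (33/4 + u)/(-38 + P) (s(P, u) = (u + (5 + 4 - 3/4))/(P - 38) = (u + (5 + 4 - 3*1/4))/(-38 + P) = (u + (5 + 4 - 3/4))/(-38 + P) = (u + 33/4)/(-38 + P) = (33/4 + u)/(-38 + P))
(s(10, 16) - 381)**2 = ((33/4 + 16)/(-38 + 10) - 381)**2 = ((97/4)/(-28) - 381)**2 = (-1/28*97/4 - 381)**2 = (-97/112 - 381)**2 = (-42769/112)**2 = 1829187361/12544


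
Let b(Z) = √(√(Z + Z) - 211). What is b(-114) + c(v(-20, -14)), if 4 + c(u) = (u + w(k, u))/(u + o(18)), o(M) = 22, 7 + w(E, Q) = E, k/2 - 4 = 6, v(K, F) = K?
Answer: -15/2 + √(-211 + 2*I*√57) ≈ -6.9806 + 14.535*I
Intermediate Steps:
k = 20 (k = 8 + 2*6 = 8 + 12 = 20)
w(E, Q) = -7 + E
c(u) = -4 + (13 + u)/(22 + u) (c(u) = -4 + (u + (-7 + 20))/(u + 22) = -4 + (u + 13)/(22 + u) = -4 + (13 + u)/(22 + u))
b(Z) = √(-211 + √2*√Z) (b(Z) = √(√(2*Z) - 211) = √(√2*√Z - 211) = √(-211 + √2*√Z))
b(-114) + c(v(-20, -14)) = √(-211 + √2*√(-114)) + 3*(-25 - 1*(-20))/(22 - 20) = √(-211 + √2*(I*√114)) + 3*(-25 + 20)/2 = √(-211 + 2*I*√57) + 3*(½)*(-5) = √(-211 + 2*I*√57) - 15/2 = -15/2 + √(-211 + 2*I*√57)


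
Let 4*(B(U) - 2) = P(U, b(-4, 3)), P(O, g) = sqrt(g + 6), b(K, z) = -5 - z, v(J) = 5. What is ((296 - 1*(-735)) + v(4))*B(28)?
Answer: 2072 + 259*I*sqrt(2) ≈ 2072.0 + 366.28*I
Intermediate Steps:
P(O, g) = sqrt(6 + g)
B(U) = 2 + I*sqrt(2)/4 (B(U) = 2 + sqrt(6 + (-5 - 1*3))/4 = 2 + sqrt(6 + (-5 - 3))/4 = 2 + sqrt(6 - 8)/4 = 2 + sqrt(-2)/4 = 2 + (I*sqrt(2))/4 = 2 + I*sqrt(2)/4)
((296 - 1*(-735)) + v(4))*B(28) = ((296 - 1*(-735)) + 5)*(2 + I*sqrt(2)/4) = ((296 + 735) + 5)*(2 + I*sqrt(2)/4) = (1031 + 5)*(2 + I*sqrt(2)/4) = 1036*(2 + I*sqrt(2)/4) = 2072 + 259*I*sqrt(2)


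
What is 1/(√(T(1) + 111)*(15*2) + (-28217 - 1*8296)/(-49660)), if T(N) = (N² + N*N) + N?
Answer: -201470620/28113569706759 + 24661156000*√114/84340709120277 ≈ 0.0031148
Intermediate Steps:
T(N) = N + 2*N² (T(N) = (N² + N²) + N = 2*N² + N = N + 2*N²)
1/(√(T(1) + 111)*(15*2) + (-28217 - 1*8296)/(-49660)) = 1/(√(1*(1 + 2*1) + 111)*(15*2) + (-28217 - 1*8296)/(-49660)) = 1/(√(1*(1 + 2) + 111)*30 + (-28217 - 8296)*(-1/49660)) = 1/(√(1*3 + 111)*30 - 36513*(-1/49660)) = 1/(√(3 + 111)*30 + 36513/49660) = 1/(√114*30 + 36513/49660) = 1/(30*√114 + 36513/49660) = 1/(36513/49660 + 30*√114)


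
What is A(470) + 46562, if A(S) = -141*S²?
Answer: -31100338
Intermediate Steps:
A(470) + 46562 = -141*470² + 46562 = -141*220900 + 46562 = -31146900 + 46562 = -31100338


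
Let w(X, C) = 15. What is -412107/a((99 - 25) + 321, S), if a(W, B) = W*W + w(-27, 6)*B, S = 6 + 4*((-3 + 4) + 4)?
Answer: -412107/156415 ≈ -2.6347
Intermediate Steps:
S = 26 (S = 6 + 4*(1 + 4) = 6 + 4*5 = 6 + 20 = 26)
a(W, B) = W² + 15*B (a(W, B) = W*W + 15*B = W² + 15*B)
-412107/a((99 - 25) + 321, S) = -412107/(((99 - 25) + 321)² + 15*26) = -412107/((74 + 321)² + 390) = -412107/(395² + 390) = -412107/(156025 + 390) = -412107/156415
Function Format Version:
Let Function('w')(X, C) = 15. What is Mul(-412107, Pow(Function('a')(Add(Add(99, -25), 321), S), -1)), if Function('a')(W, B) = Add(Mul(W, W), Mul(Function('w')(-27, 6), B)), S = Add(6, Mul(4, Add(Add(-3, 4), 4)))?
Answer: Rational(-412107, 156415) ≈ -2.6347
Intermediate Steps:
S = 26 (S = Add(6, Mul(4, Add(1, 4))) = Add(6, Mul(4, 5)) = Add(6, 20) = 26)
Function('a')(W, B) = Add(Pow(W, 2), Mul(15, B)) (Function('a')(W, B) = Add(Mul(W, W), Mul(15, B)) = Add(Pow(W, 2), Mul(15, B)))
Mul(-412107, Pow(Function('a')(Add(Add(99, -25), 321), S), -1)) = Mul(-412107, Pow(Add(Pow(Add(Add(99, -25), 321), 2), Mul(15, 26)), -1)) = Mul(-412107, Pow(Add(Pow(Add(74, 321), 2), 390), -1)) = Mul(-412107, Pow(Add(Pow(395, 2), 390), -1)) = Mul(-412107, Pow(Add(156025, 390), -1)) = Mul(-412107, Pow(156415, -1)) = Mul(-412107, Rational(1, 156415)) = Rational(-412107, 156415)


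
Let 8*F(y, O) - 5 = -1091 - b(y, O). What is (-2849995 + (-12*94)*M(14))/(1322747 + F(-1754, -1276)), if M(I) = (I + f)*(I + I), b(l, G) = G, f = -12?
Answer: -11652652/5291083 ≈ -2.2023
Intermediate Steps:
M(I) = 2*I*(-12 + I) (M(I) = (I - 12)*(I + I) = (-12 + I)*(2*I) = 2*I*(-12 + I))
F(y, O) = -543/4 - O/8 (F(y, O) = 5/8 + (-1091 - O)/8 = 5/8 + (-1091/8 - O/8) = -543/4 - O/8)
(-2849995 + (-12*94)*M(14))/(1322747 + F(-1754, -1276)) = (-2849995 + (-12*94)*(2*14*(-12 + 14)))/(1322747 + (-543/4 - 1/8*(-1276))) = (-2849995 - 2256*14*2)/(1322747 + (-543/4 + 319/2)) = (-2849995 - 1128*56)/(1322747 + 95/4) = (-2849995 - 63168)/(5291083/4) = -2913163*4/5291083 = -11652652/5291083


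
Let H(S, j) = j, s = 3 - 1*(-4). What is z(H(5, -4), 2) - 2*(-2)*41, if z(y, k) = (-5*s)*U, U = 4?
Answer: 24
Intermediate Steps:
s = 7 (s = 3 + 4 = 7)
z(y, k) = -140 (z(y, k) = -5*7*4 = -35*4 = -140)
z(H(5, -4), 2) - 2*(-2)*41 = -140 - 2*(-2)*41 = -140 + 4*41 = -140 + 164 = 24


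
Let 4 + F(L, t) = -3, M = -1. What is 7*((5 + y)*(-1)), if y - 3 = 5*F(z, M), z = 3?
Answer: 189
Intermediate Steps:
F(L, t) = -7 (F(L, t) = -4 - 3 = -7)
y = -32 (y = 3 + 5*(-7) = 3 - 35 = -32)
7*((5 + y)*(-1)) = 7*((5 - 32)*(-1)) = 7*(-27*(-1)) = 7*27 = 189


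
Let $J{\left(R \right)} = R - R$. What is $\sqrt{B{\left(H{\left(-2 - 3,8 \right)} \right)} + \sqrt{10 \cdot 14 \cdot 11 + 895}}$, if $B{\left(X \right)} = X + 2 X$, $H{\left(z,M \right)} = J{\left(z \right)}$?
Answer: $\sqrt[4]{2435} \approx 7.0247$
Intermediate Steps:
$J{\left(R \right)} = 0$
$H{\left(z,M \right)} = 0$
$B{\left(X \right)} = 3 X$
$\sqrt{B{\left(H{\left(-2 - 3,8 \right)} \right)} + \sqrt{10 \cdot 14 \cdot 11 + 895}} = \sqrt{3 \cdot 0 + \sqrt{10 \cdot 14 \cdot 11 + 895}} = \sqrt{0 + \sqrt{140 \cdot 11 + 895}} = \sqrt{0 + \sqrt{1540 + 895}} = \sqrt{0 + \sqrt{2435}} = \sqrt{\sqrt{2435}} = \sqrt[4]{2435}$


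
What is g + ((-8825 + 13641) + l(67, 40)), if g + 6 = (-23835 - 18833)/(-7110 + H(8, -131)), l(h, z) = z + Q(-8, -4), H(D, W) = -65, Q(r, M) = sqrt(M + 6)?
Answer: 34841418/7175 + sqrt(2) ≈ 4857.4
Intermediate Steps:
Q(r, M) = sqrt(6 + M)
l(h, z) = z + sqrt(2) (l(h, z) = z + sqrt(6 - 4) = z + sqrt(2))
g = -382/7175 (g = -6 + (-23835 - 18833)/(-7110 - 65) = -6 - 42668/(-7175) = -6 - 42668*(-1/7175) = -6 + 42668/7175 = -382/7175 ≈ -0.053240)
g + ((-8825 + 13641) + l(67, 40)) = -382/7175 + ((-8825 + 13641) + (40 + sqrt(2))) = -382/7175 + (4816 + (40 + sqrt(2))) = -382/7175 + (4856 + sqrt(2)) = 34841418/7175 + sqrt(2)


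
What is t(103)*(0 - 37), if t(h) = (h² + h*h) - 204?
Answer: -777518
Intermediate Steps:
t(h) = -204 + 2*h² (t(h) = (h² + h²) - 204 = 2*h² - 204 = -204 + 2*h²)
t(103)*(0 - 37) = (-204 + 2*103²)*(0 - 37) = (-204 + 2*10609)*(-37) = (-204 + 21218)*(-37) = 21014*(-37) = -777518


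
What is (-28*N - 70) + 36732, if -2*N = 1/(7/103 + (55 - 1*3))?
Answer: 196619748/5363 ≈ 36662.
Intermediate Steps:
N = -103/10726 (N = -1/(2*(7/103 + (55 - 1*3))) = -1/(2*(7*(1/103) + (55 - 3))) = -1/(2*(7/103 + 52)) = -1/(2*5363/103) = -½*103/5363 = -103/10726 ≈ -0.0096028)
(-28*N - 70) + 36732 = (-28*(-103/10726) - 70) + 36732 = (1442/5363 - 70) + 36732 = -373968/5363 + 36732 = 196619748/5363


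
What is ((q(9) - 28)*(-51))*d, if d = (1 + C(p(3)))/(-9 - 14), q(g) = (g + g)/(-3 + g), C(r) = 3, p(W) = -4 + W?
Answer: -5100/23 ≈ -221.74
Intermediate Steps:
q(g) = 2*g/(-3 + g) (q(g) = (2*g)/(-3 + g) = 2*g/(-3 + g))
d = -4/23 (d = (1 + 3)/(-9 - 14) = 4/(-23) = 4*(-1/23) = -4/23 ≈ -0.17391)
((q(9) - 28)*(-51))*d = ((2*9/(-3 + 9) - 28)*(-51))*(-4/23) = ((2*9/6 - 28)*(-51))*(-4/23) = ((2*9*(1/6) - 28)*(-51))*(-4/23) = ((3 - 28)*(-51))*(-4/23) = -25*(-51)*(-4/23) = 1275*(-4/23) = -5100/23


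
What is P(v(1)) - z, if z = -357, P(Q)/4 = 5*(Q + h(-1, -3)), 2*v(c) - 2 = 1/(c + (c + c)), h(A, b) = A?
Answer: 1081/3 ≈ 360.33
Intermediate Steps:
v(c) = 1 + 1/(6*c) (v(c) = 1 + 1/(2*(c + (c + c))) = 1 + 1/(2*(c + 2*c)) = 1 + 1/(2*((3*c))) = 1 + (1/(3*c))/2 = 1 + 1/(6*c))
P(Q) = -20 + 20*Q (P(Q) = 4*(5*(Q - 1)) = 4*(5*(-1 + Q)) = 4*(-5 + 5*Q) = -20 + 20*Q)
P(v(1)) - z = (-20 + 20*((1/6 + 1)/1)) - 1*(-357) = (-20 + 20*(1*(7/6))) + 357 = (-20 + 20*(7/6)) + 357 = (-20 + 70/3) + 357 = 10/3 + 357 = 1081/3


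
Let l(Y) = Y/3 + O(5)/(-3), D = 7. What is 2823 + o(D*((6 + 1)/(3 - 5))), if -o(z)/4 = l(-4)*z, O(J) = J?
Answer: 2529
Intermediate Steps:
l(Y) = -5/3 + Y/3 (l(Y) = Y/3 + 5/(-3) = Y*(⅓) + 5*(-⅓) = Y/3 - 5/3 = -5/3 + Y/3)
o(z) = 12*z (o(z) = -4*(-5/3 + (⅓)*(-4))*z = -4*(-5/3 - 4/3)*z = -(-12)*z = 12*z)
2823 + o(D*((6 + 1)/(3 - 5))) = 2823 + 12*(7*((6 + 1)/(3 - 5))) = 2823 + 12*(7*(7/(-2))) = 2823 + 12*(7*(7*(-½))) = 2823 + 12*(7*(-7/2)) = 2823 + 12*(-49/2) = 2823 - 294 = 2529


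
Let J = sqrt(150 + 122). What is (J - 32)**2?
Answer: 1296 - 256*sqrt(17) ≈ 240.48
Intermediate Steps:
J = 4*sqrt(17) (J = sqrt(272) = 4*sqrt(17) ≈ 16.492)
(J - 32)**2 = (4*sqrt(17) - 32)**2 = (-32 + 4*sqrt(17))**2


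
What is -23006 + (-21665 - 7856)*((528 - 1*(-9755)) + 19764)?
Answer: -887040493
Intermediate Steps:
-23006 + (-21665 - 7856)*((528 - 1*(-9755)) + 19764) = -23006 - 29521*((528 + 9755) + 19764) = -23006 - 29521*(10283 + 19764) = -23006 - 29521*30047 = -23006 - 887017487 = -887040493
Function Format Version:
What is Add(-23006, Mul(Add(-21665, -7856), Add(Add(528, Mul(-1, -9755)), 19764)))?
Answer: -887040493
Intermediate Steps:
Add(-23006, Mul(Add(-21665, -7856), Add(Add(528, Mul(-1, -9755)), 19764))) = Add(-23006, Mul(-29521, Add(Add(528, 9755), 19764))) = Add(-23006, Mul(-29521, Add(10283, 19764))) = Add(-23006, Mul(-29521, 30047)) = Add(-23006, -887017487) = -887040493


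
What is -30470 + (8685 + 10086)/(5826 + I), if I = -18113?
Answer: -374403661/12287 ≈ -30472.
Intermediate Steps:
-30470 + (8685 + 10086)/(5826 + I) = -30470 + (8685 + 10086)/(5826 - 18113) = -30470 + 18771/(-12287) = -30470 + 18771*(-1/12287) = -30470 - 18771/12287 = -374403661/12287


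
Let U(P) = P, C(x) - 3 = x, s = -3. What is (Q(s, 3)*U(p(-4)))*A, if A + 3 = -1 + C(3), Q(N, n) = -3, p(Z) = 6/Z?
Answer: 9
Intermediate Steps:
C(x) = 3 + x
A = 2 (A = -3 + (-1 + (3 + 3)) = -3 + (-1 + 6) = -3 + 5 = 2)
(Q(s, 3)*U(p(-4)))*A = -18/(-4)*2 = -18*(-1)/4*2 = -3*(-3/2)*2 = (9/2)*2 = 9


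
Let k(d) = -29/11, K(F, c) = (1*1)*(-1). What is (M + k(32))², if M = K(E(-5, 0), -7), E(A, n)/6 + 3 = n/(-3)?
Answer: 1600/121 ≈ 13.223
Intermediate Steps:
E(A, n) = -18 - 2*n (E(A, n) = -18 + 6*(n/(-3)) = -18 + 6*(n*(-⅓)) = -18 + 6*(-n/3) = -18 - 2*n)
K(F, c) = -1 (K(F, c) = 1*(-1) = -1)
M = -1
k(d) = -29/11 (k(d) = -29*1/11 = -29/11)
(M + k(32))² = (-1 - 29/11)² = (-40/11)² = 1600/121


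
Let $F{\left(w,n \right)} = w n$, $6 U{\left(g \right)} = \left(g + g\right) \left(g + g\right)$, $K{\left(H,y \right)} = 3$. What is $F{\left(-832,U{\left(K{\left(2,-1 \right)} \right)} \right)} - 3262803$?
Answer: $-3267795$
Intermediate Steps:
$U{\left(g \right)} = \frac{2 g^{2}}{3}$ ($U{\left(g \right)} = \frac{\left(g + g\right) \left(g + g\right)}{6} = \frac{2 g 2 g}{6} = \frac{4 g^{2}}{6} = \frac{2 g^{2}}{3}$)
$F{\left(w,n \right)} = n w$
$F{\left(-832,U{\left(K{\left(2,-1 \right)} \right)} \right)} - 3262803 = \frac{2 \cdot 3^{2}}{3} \left(-832\right) - 3262803 = \frac{2}{3} \cdot 9 \left(-832\right) - 3262803 = 6 \left(-832\right) - 3262803 = -4992 - 3262803 = -3267795$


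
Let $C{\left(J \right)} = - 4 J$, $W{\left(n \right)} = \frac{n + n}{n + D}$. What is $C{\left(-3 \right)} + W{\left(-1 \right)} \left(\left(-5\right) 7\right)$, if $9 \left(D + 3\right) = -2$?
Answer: $- \frac{87}{19} \approx -4.5789$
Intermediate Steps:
$D = - \frac{29}{9}$ ($D = -3 + \frac{1}{9} \left(-2\right) = -3 - \frac{2}{9} = - \frac{29}{9} \approx -3.2222$)
$W{\left(n \right)} = \frac{2 n}{- \frac{29}{9} + n}$ ($W{\left(n \right)} = \frac{n + n}{n - \frac{29}{9}} = \frac{2 n}{- \frac{29}{9} + n}$)
$C{\left(-3 \right)} + W{\left(-1 \right)} \left(\left(-5\right) 7\right) = \left(-4\right) \left(-3\right) + 18 \left(-1\right) \frac{1}{-29 + 9 \left(-1\right)} \left(\left(-5\right) 7\right) = 12 + 18 \left(-1\right) \frac{1}{-29 - 9} \left(-35\right) = 12 + 18 \left(-1\right) \frac{1}{-38} \left(-35\right) = 12 + 18 \left(-1\right) \left(- \frac{1}{38}\right) \left(-35\right) = 12 + \frac{9}{19} \left(-35\right) = 12 - \frac{315}{19} = - \frac{87}{19}$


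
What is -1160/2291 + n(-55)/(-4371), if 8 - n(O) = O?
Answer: -59939/115103 ≈ -0.52074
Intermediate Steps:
n(O) = 8 - O
-1160/2291 + n(-55)/(-4371) = -1160/2291 + (8 - 1*(-55))/(-4371) = -1160*1/2291 + (8 + 55)*(-1/4371) = -40/79 + 63*(-1/4371) = -40/79 - 21/1457 = -59939/115103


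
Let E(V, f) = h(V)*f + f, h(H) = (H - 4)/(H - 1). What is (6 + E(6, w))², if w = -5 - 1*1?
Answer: 144/25 ≈ 5.7600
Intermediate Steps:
h(H) = (-4 + H)/(-1 + H)
w = -6 (w = -5 - 1 = -6)
E(V, f) = f + f*(-4 + V)/(-1 + V) (E(V, f) = ((-4 + V)/(-1 + V))*f + f = f*(-4 + V)/(-1 + V) + f = f + f*(-4 + V)/(-1 + V))
(6 + E(6, w))² = (6 - 6*(-5 + 2*6)/(-1 + 6))² = (6 - 6*(-5 + 12)/5)² = (6 - 6*⅕*7)² = (6 - 42/5)² = (-12/5)² = 144/25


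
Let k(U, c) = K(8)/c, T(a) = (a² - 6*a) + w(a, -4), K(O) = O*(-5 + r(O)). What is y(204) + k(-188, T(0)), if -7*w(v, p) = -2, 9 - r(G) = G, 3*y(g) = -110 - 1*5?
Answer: -451/3 ≈ -150.33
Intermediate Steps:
y(g) = -115/3 (y(g) = (-110 - 1*5)/3 = (-110 - 5)/3 = (⅓)*(-115) = -115/3)
r(G) = 9 - G
w(v, p) = 2/7 (w(v, p) = -⅐*(-2) = 2/7)
K(O) = O*(4 - O) (K(O) = O*(-5 + (9 - O)) = O*(4 - O))
T(a) = 2/7 + a² - 6*a (T(a) = (a² - 6*a) + 2/7 = 2/7 + a² - 6*a)
k(U, c) = -32/c (k(U, c) = (8*(4 - 1*8))/c = (8*(4 - 8))/c = (8*(-4))/c = -32/c)
y(204) + k(-188, T(0)) = -115/3 - 32/(2/7 + 0² - 6*0) = -115/3 - 32/(2/7 + 0 + 0) = -115/3 - 32/2/7 = -115/3 - 32*7/2 = -115/3 - 112 = -451/3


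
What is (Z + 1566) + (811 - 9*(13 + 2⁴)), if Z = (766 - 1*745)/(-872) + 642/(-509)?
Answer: 938611855/443848 ≈ 2114.7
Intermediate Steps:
Z = -570513/443848 (Z = (766 - 745)*(-1/872) + 642*(-1/509) = 21*(-1/872) - 642/509 = -21/872 - 642/509 = -570513/443848 ≈ -1.2854)
(Z + 1566) + (811 - 9*(13 + 2⁴)) = (-570513/443848 + 1566) + (811 - 9*(13 + 2⁴)) = 694495455/443848 + (811 - 9*(13 + 16)) = 694495455/443848 + (811 - 9*29) = 694495455/443848 + (811 - 1*261) = 694495455/443848 + (811 - 261) = 694495455/443848 + 550 = 938611855/443848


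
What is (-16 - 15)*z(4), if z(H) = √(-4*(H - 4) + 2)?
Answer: -31*√2 ≈ -43.841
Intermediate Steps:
z(H) = √(18 - 4*H) (z(H) = √(-4*(-4 + H) + 2) = √((16 - 4*H) + 2) = √(18 - 4*H))
(-16 - 15)*z(4) = (-16 - 15)*√(18 - 4*4) = -31*√(18 - 16) = -31*√2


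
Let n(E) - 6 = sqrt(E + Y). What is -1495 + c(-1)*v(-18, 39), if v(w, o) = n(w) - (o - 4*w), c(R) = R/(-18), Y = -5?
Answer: -9005/6 + I*sqrt(23)/18 ≈ -1500.8 + 0.26644*I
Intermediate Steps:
c(R) = -R/18 (c(R) = R*(-1/18) = -R/18)
n(E) = 6 + sqrt(-5 + E) (n(E) = 6 + sqrt(E - 5) = 6 + sqrt(-5 + E))
v(w, o) = 6 + sqrt(-5 + w) - o + 4*w (v(w, o) = (6 + sqrt(-5 + w)) - (o - 4*w) = (6 + sqrt(-5 + w)) + (-o + 4*w) = 6 + sqrt(-5 + w) - o + 4*w)
-1495 + c(-1)*v(-18, 39) = -1495 + (-1/18*(-1))*(6 + sqrt(-5 - 18) - 1*39 + 4*(-18)) = -1495 + (6 + sqrt(-23) - 39 - 72)/18 = -1495 + (6 + I*sqrt(23) - 39 - 72)/18 = -1495 + (-105 + I*sqrt(23))/18 = -1495 + (-35/6 + I*sqrt(23)/18) = -9005/6 + I*sqrt(23)/18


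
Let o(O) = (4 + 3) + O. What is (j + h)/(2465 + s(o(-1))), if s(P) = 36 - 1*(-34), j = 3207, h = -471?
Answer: 912/845 ≈ 1.0793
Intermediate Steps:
o(O) = 7 + O
s(P) = 70 (s(P) = 36 + 34 = 70)
(j + h)/(2465 + s(o(-1))) = (3207 - 471)/(2465 + 70) = 2736/2535 = 2736*(1/2535) = 912/845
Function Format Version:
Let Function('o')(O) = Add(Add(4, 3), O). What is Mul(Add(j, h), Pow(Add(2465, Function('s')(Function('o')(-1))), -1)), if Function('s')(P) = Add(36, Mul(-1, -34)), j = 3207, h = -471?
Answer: Rational(912, 845) ≈ 1.0793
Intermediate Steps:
Function('o')(O) = Add(7, O)
Function('s')(P) = 70 (Function('s')(P) = Add(36, 34) = 70)
Mul(Add(j, h), Pow(Add(2465, Function('s')(Function('o')(-1))), -1)) = Mul(Add(3207, -471), Pow(Add(2465, 70), -1)) = Mul(2736, Pow(2535, -1)) = Mul(2736, Rational(1, 2535)) = Rational(912, 845)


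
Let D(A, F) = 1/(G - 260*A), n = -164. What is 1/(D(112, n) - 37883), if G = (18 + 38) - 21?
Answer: -29085/1101827056 ≈ -2.6397e-5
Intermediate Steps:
G = 35 (G = 56 - 21 = 35)
D(A, F) = 1/(35 - 260*A)
1/(D(112, n) - 37883) = 1/(-1/(-35 + 260*112) - 37883) = 1/(-1/(-35 + 29120) - 37883) = 1/(-1/29085 - 37883) = 1/(-1101827056/29085) = -29085/1101827056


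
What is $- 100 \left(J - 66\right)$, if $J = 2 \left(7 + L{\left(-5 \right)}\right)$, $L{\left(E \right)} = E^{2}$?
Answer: $200$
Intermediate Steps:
$J = 64$ ($J = 2 \left(7 + \left(-5\right)^{2}\right) = 2 \left(7 + 25\right) = 2 \cdot 32 = 64$)
$- 100 \left(J - 66\right) = - 100 \left(64 - 66\right) = \left(-100\right) \left(-2\right) = 200$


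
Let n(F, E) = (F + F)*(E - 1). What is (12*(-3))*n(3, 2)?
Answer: -216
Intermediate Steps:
n(F, E) = 2*F*(-1 + E) (n(F, E) = (2*F)*(-1 + E) = 2*F*(-1 + E))
(12*(-3))*n(3, 2) = (12*(-3))*(2*3*(-1 + 2)) = -72*3 = -36*6 = -216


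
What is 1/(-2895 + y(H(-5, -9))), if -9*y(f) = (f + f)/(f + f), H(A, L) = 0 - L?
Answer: -9/26056 ≈ -0.00034541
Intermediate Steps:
H(A, L) = -L
y(f) = -1/9 (y(f) = -(f + f)/(9*(f + f)) = -2*f/(9*(2*f)) = -2*f*1/(2*f)/9 = -1/9*1 = -1/9)
1/(-2895 + y(H(-5, -9))) = 1/(-2895 - 1/9) = 1/(-26056/9) = -9/26056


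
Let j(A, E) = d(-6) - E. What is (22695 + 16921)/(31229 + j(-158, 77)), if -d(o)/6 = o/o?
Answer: 19808/15573 ≈ 1.2719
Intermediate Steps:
d(o) = -6 (d(o) = -6*o/o = -6*1 = -6)
j(A, E) = -6 - E
(22695 + 16921)/(31229 + j(-158, 77)) = (22695 + 16921)/(31229 + (-6 - 1*77)) = 39616/(31229 + (-6 - 77)) = 39616/(31229 - 83) = 39616/31146 = 39616*(1/31146) = 19808/15573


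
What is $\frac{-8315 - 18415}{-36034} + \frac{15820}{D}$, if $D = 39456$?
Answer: $\frac{203089595}{177719688} \approx 1.1428$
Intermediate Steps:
$\frac{-8315 - 18415}{-36034} + \frac{15820}{D} = \frac{-8315 - 18415}{-36034} + \frac{15820}{39456} = \left(-26730\right) \left(- \frac{1}{36034}\right) + 15820 \cdot \frac{1}{39456} = \frac{13365}{18017} + \frac{3955}{9864} = \frac{203089595}{177719688}$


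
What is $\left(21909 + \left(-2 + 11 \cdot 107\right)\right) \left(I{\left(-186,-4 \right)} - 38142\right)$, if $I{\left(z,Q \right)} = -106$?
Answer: $-882916832$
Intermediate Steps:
$\left(21909 + \left(-2 + 11 \cdot 107\right)\right) \left(I{\left(-186,-4 \right)} - 38142\right) = \left(21909 + \left(-2 + 11 \cdot 107\right)\right) \left(-106 - 38142\right) = \left(21909 + \left(-2 + 1177\right)\right) \left(-38248\right) = \left(21909 + 1175\right) \left(-38248\right) = 23084 \left(-38248\right) = -882916832$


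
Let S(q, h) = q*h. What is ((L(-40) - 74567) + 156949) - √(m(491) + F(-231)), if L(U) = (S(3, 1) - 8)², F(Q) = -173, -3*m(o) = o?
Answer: 82407 - I*√3030/3 ≈ 82407.0 - 18.348*I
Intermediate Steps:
m(o) = -o/3
S(q, h) = h*q
L(U) = 25 (L(U) = (1*3 - 8)² = (3 - 8)² = (-5)² = 25)
((L(-40) - 74567) + 156949) - √(m(491) + F(-231)) = ((25 - 74567) + 156949) - √(-⅓*491 - 173) = (-74542 + 156949) - √(-491/3 - 173) = 82407 - √(-1010/3) = 82407 - I*√3030/3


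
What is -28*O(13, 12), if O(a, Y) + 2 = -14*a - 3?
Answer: 5236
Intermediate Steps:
O(a, Y) = -5 - 14*a (O(a, Y) = -2 + (-14*a - 3) = -2 + (-3 - 14*a) = -5 - 14*a)
-28*O(13, 12) = -28*(-5 - 14*13) = -28*(-5 - 182) = -28*(-187) = 5236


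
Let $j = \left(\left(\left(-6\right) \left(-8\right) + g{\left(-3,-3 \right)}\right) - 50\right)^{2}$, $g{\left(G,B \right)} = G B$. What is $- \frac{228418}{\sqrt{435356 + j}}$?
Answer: $- \frac{228418 \sqrt{435405}}{435405} \approx -346.17$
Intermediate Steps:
$g{\left(G,B \right)} = B G$
$j = 49$ ($j = \left(\left(\left(-6\right) \left(-8\right) - -9\right) - 50\right)^{2} = \left(\left(48 + 9\right) - 50\right)^{2} = \left(57 - 50\right)^{2} = 7^{2} = 49$)
$- \frac{228418}{\sqrt{435356 + j}} = - \frac{228418}{\sqrt{435356 + 49}} = - \frac{228418}{\sqrt{435405}} = - 228418 \frac{\sqrt{435405}}{435405} = - \frac{228418 \sqrt{435405}}{435405}$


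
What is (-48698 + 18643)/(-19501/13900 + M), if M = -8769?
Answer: 417764500/121908601 ≈ 3.4269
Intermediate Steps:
(-48698 + 18643)/(-19501/13900 + M) = (-48698 + 18643)/(-19501/13900 - 8769) = -30055/(-19501*1/13900 - 8769) = -30055/(-19501/13900 - 8769) = -30055/(-121908601/13900) = -30055*(-13900/121908601) = 417764500/121908601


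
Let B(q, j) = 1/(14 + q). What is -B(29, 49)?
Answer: -1/43 ≈ -0.023256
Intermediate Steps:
-B(29, 49) = -1/(14 + 29) = -1/43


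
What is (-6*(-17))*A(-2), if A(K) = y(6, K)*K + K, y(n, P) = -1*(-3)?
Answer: -816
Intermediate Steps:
y(n, P) = 3
A(K) = 4*K (A(K) = 3*K + K = 4*K)
(-6*(-17))*A(-2) = (-6*(-17))*(4*(-2)) = 102*(-8) = -816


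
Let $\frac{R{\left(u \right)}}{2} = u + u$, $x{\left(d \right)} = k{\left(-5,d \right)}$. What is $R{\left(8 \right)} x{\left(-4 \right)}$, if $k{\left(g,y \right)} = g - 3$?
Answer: $-256$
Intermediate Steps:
$k{\left(g,y \right)} = -3 + g$
$x{\left(d \right)} = -8$ ($x{\left(d \right)} = -3 - 5 = -8$)
$R{\left(u \right)} = 4 u$ ($R{\left(u \right)} = 2 \left(u + u\right) = 2 \cdot 2 u = 4 u$)
$R{\left(8 \right)} x{\left(-4 \right)} = 4 \cdot 8 \left(-8\right) = 32 \left(-8\right) = -256$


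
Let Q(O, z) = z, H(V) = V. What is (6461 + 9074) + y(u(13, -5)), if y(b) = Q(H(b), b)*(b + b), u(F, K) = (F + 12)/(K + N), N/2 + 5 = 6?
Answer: 141065/9 ≈ 15674.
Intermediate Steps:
N = 2 (N = -10 + 2*6 = -10 + 12 = 2)
u(F, K) = (12 + F)/(2 + K) (u(F, K) = (F + 12)/(K + 2) = (12 + F)/(2 + K))
y(b) = 2*b**2 (y(b) = b*(b + b) = b*(2*b) = 2*b**2)
(6461 + 9074) + y(u(13, -5)) = (6461 + 9074) + 2*((12 + 13)/(2 - 5))**2 = 15535 + 2*(25/(-3))**2 = 15535 + 2*(-1/3*25)**2 = 15535 + 2*(-25/3)**2 = 15535 + 2*(625/9) = 15535 + 1250/9 = 141065/9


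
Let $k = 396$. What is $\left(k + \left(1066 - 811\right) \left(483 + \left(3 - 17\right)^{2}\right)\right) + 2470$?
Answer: $176011$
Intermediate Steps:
$\left(k + \left(1066 - 811\right) \left(483 + \left(3 - 17\right)^{2}\right)\right) + 2470 = \left(396 + \left(1066 - 811\right) \left(483 + \left(3 - 17\right)^{2}\right)\right) + 2470 = \left(396 + 255 \left(483 + \left(-14\right)^{2}\right)\right) + 2470 = \left(396 + 255 \left(483 + 196\right)\right) + 2470 = \left(396 + 255 \cdot 679\right) + 2470 = \left(396 + 173145\right) + 2470 = 173541 + 2470 = 176011$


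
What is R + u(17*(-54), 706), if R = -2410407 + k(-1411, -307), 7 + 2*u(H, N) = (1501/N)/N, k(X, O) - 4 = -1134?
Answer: -2403997199815/996872 ≈ -2.4115e+6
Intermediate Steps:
k(X, O) = -1130 (k(X, O) = 4 - 1134 = -1130)
u(H, N) = -7/2 + 1501/(2*N**2) (u(H, N) = -7/2 + ((1501/N)/N)/2 = -7/2 + (1501/N**2)/2 = -7/2 + 1501/(2*N**2))
R = -2411537 (R = -2410407 - 1130 = -2411537)
R + u(17*(-54), 706) = -2411537 + (-7/2 + (1501/2)/706**2) = -2411537 + (-7/2 + (1501/2)*(1/498436)) = -2411537 + (-7/2 + 1501/996872) = -2411537 - 3487551/996872 = -2403997199815/996872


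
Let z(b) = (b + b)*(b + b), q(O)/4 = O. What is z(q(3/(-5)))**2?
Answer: 331776/625 ≈ 530.84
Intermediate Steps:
q(O) = 4*O
z(b) = 4*b**2 (z(b) = (2*b)*(2*b) = 4*b**2)
z(q(3/(-5)))**2 = (4*(4*(3/(-5)))**2)**2 = (4*(4*(3*(-1/5)))**2)**2 = (4*(4*(-3/5))**2)**2 = (4*(-12/5)**2)**2 = (4*(144/25))**2 = (576/25)**2 = 331776/625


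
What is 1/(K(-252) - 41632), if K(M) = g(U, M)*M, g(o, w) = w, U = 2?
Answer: 1/21872 ≈ 4.5721e-5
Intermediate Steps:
K(M) = M² (K(M) = M*M = M²)
1/(K(-252) - 41632) = 1/((-252)² - 41632) = 1/(63504 - 41632) = 1/21872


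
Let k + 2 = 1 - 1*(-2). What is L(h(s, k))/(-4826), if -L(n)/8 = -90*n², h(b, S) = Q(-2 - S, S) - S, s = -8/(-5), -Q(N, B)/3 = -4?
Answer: -43560/2413 ≈ -18.052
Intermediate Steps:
Q(N, B) = 12 (Q(N, B) = -3*(-4) = 12)
s = 8/5 (s = -8*(-⅕) = 8/5 ≈ 1.6000)
k = 1 (k = -2 + (1 - 1*(-2)) = -2 + (1 + 2) = -2 + 3 = 1)
h(b, S) = 12 - S
L(n) = 720*n² (L(n) = -(-720)*n² = 720*n²)
L(h(s, k))/(-4826) = (720*(12 - 1*1)²)/(-4826) = (720*(12 - 1)²)*(-1/4826) = (720*11²)*(-1/4826) = (720*121)*(-1/4826) = 87120*(-1/4826) = -43560/2413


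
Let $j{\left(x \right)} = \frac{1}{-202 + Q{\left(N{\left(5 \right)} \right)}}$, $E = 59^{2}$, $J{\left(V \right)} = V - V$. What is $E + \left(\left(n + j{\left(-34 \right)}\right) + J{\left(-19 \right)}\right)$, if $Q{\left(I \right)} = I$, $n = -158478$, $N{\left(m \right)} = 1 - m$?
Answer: $- \frac{31929383}{206} \approx -1.55 \cdot 10^{5}$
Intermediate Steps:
$J{\left(V \right)} = 0$
$E = 3481$
$j{\left(x \right)} = - \frac{1}{206}$ ($j{\left(x \right)} = \frac{1}{-202 + \left(1 - 5\right)} = \frac{1}{-202 - 4} = \frac{1}{-206} = - \frac{1}{206}$)
$E + \left(\left(n + j{\left(-34 \right)}\right) + J{\left(-19 \right)}\right) = 3481 + \left(\left(-158478 - \frac{1}{206}\right) + 0\right) = 3481 + \left(- \frac{32646469}{206} + 0\right) = 3481 - \frac{32646469}{206} = - \frac{31929383}{206}$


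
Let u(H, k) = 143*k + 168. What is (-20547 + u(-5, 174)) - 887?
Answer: 3616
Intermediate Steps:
u(H, k) = 168 + 143*k
(-20547 + u(-5, 174)) - 887 = (-20547 + (168 + 143*174)) - 887 = (-20547 + (168 + 24882)) - 887 = (-20547 + 25050) - 887 = 4503 - 887 = 3616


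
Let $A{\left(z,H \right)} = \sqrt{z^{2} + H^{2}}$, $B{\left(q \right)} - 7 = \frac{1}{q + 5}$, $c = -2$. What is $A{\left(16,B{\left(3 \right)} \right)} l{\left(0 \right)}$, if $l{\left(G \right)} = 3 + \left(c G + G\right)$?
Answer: $\frac{3 \sqrt{19633}}{8} \approx 52.544$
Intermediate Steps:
$B{\left(q \right)} = 7 + \frac{1}{5 + q}$ ($B{\left(q \right)} = 7 + \frac{1}{q + 5} = 7 + \frac{1}{5 + q}$)
$A{\left(z,H \right)} = \sqrt{H^{2} + z^{2}}$
$l{\left(G \right)} = 3 - G$ ($l{\left(G \right)} = 3 + \left(- 2 G + G\right) = 3 - G$)
$A{\left(16,B{\left(3 \right)} \right)} l{\left(0 \right)} = \sqrt{\left(\frac{36 + 7 \cdot 3}{5 + 3}\right)^{2} + 16^{2}} \left(3 - 0\right) = \sqrt{\left(\frac{36 + 21}{8}\right)^{2} + 256} \left(3 + 0\right) = \sqrt{\left(\frac{1}{8} \cdot 57\right)^{2} + 256} \cdot 3 = \sqrt{\left(\frac{57}{8}\right)^{2} + 256} \cdot 3 = \sqrt{\frac{3249}{64} + 256} \cdot 3 = \sqrt{\frac{19633}{64}} \cdot 3 = \frac{\sqrt{19633}}{8} \cdot 3 = \frac{3 \sqrt{19633}}{8}$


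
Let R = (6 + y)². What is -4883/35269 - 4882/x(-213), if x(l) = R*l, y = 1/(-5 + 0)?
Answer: 3429875011/6317841777 ≈ 0.54289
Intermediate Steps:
y = -⅕ (y = 1/(-5) = -⅕ ≈ -0.20000)
R = 841/25 (R = (6 - ⅕)² = (29/5)² = 841/25 ≈ 33.640)
x(l) = 841*l/25
-4883/35269 - 4882/x(-213) = -4883/35269 - 4882/((841/25)*(-213)) = -4883*1/35269 - 4882/(-179133/25) = -4883/35269 - 4882*(-25/179133) = -4883/35269 + 122050/179133 = 3429875011/6317841777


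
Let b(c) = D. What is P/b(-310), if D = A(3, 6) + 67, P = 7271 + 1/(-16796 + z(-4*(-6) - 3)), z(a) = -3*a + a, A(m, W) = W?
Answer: 122429097/1229174 ≈ 99.603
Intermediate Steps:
z(a) = -2*a
P = 122429097/16838 (P = 7271 + 1/(-16796 - 2*(-4*(-6) - 3)) = 7271 + 1/(-16796 - 2*(24 - 3)) = 7271 + 1/(-16796 - 2*21) = 7271 + 1/(-16796 - 42) = 7271 + 1/(-16838) = 7271 - 1/16838 = 122429097/16838 ≈ 7271.0)
D = 73 (D = 6 + 67 = 73)
b(c) = 73
P/b(-310) = (122429097/16838)/73 = (122429097/16838)*(1/73) = 122429097/1229174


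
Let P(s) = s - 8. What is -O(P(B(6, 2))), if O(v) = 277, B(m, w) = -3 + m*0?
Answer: -277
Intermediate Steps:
B(m, w) = -3 (B(m, w) = -3 + 0 = -3)
P(s) = -8 + s
-O(P(B(6, 2))) = -1*277 = -277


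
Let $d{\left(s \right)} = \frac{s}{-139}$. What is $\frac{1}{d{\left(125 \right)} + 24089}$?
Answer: $\frac{139}{3348246} \approx 4.1514 \cdot 10^{-5}$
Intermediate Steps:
$d{\left(s \right)} = - \frac{s}{139}$ ($d{\left(s \right)} = s \left(- \frac{1}{139}\right) = - \frac{s}{139}$)
$\frac{1}{d{\left(125 \right)} + 24089} = \frac{1}{\left(- \frac{1}{139}\right) 125 + 24089} = \frac{1}{- \frac{125}{139} + 24089} = \frac{1}{\frac{3348246}{139}} = \frac{139}{3348246}$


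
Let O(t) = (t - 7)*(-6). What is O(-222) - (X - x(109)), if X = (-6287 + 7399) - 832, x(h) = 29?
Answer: 1123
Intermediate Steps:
O(t) = 42 - 6*t (O(t) = (-7 + t)*(-6) = 42 - 6*t)
X = 280 (X = 1112 - 832 = 280)
O(-222) - (X - x(109)) = (42 - 6*(-222)) - (280 - 1*29) = (42 + 1332) - (280 - 29) = 1374 - 1*251 = 1374 - 251 = 1123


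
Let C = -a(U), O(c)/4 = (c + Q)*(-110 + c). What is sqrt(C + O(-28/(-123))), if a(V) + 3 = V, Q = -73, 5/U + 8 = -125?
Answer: 2*sqrt(2138032122835)/16359 ≈ 178.76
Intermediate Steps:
U = -5/133 (U = 5/(-8 - 125) = 5/(-133) = 5*(-1/133) = -5/133 ≈ -0.037594)
a(V) = -3 + V
O(c) = 4*(-110 + c)*(-73 + c) (O(c) = 4*((c - 73)*(-110 + c)) = 4*((-73 + c)*(-110 + c)) = 4*((-110 + c)*(-73 + c)) = 4*(-110 + c)*(-73 + c))
C = 404/133 (C = -(-3 - 5/133) = -1*(-404/133) = 404/133 ≈ 3.0376)
sqrt(C + O(-28/(-123))) = sqrt(404/133 + (32120 - (-20496)/(-123) + 4*(-28/(-123))**2)) = sqrt(404/133 + (32120 - (-20496)*(-1)/123 + 4*(-28*(-1/123))**2)) = sqrt(404/133 + (32120 - 732*28/123 + 4*(28/123)**2)) = sqrt(404/133 + (32120 - 6832/41 + 4*(784/15129))) = sqrt(404/133 + (32120 - 6832/41 + 3136/15129)) = sqrt(404/133 + 483425608/15129) = sqrt(64301717980/2012157) = 2*sqrt(2138032122835)/16359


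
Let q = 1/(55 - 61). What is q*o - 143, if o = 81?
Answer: -313/2 ≈ -156.50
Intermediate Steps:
q = -⅙ (q = 1/(-6) = -⅙ ≈ -0.16667)
q*o - 143 = -⅙*81 - 143 = -27/2 - 143 = -313/2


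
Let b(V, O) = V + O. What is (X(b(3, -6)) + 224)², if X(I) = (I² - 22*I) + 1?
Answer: 90000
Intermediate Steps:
b(V, O) = O + V
X(I) = 1 + I² - 22*I
(X(b(3, -6)) + 224)² = ((1 + (-6 + 3)² - 22*(-6 + 3)) + 224)² = ((1 + (-3)² - 22*(-3)) + 224)² = ((1 + 9 + 66) + 224)² = (76 + 224)² = 300² = 90000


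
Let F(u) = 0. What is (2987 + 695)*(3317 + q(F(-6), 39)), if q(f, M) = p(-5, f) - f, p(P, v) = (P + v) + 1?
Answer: 12198466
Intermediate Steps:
p(P, v) = 1 + P + v
q(f, M) = -4 (q(f, M) = (1 - 5 + f) - f = (-4 + f) - f = -4)
(2987 + 695)*(3317 + q(F(-6), 39)) = (2987 + 695)*(3317 - 4) = 3682*3313 = 12198466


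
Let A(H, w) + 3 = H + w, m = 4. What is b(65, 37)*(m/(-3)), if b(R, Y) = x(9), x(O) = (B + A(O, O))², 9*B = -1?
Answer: -71824/243 ≈ -295.57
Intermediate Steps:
B = -⅑ (B = (⅑)*(-1) = -⅑ ≈ -0.11111)
A(H, w) = -3 + H + w (A(H, w) = -3 + (H + w) = -3 + H + w)
x(O) = (-28/9 + 2*O)² (x(O) = (-⅑ + (-3 + O + O))² = (-⅑ + (-3 + 2*O))² = (-28/9 + 2*O)²)
b(R, Y) = 17956/81 (b(R, Y) = 4*(-14 + 9*9)²/81 = 4*(-14 + 81)²/81 = (4/81)*67² = (4/81)*4489 = 17956/81)
b(65, 37)*(m/(-3)) = 17956*(4/(-3))/81 = 17956*(4*(-⅓))/81 = (17956/81)*(-4/3) = -71824/243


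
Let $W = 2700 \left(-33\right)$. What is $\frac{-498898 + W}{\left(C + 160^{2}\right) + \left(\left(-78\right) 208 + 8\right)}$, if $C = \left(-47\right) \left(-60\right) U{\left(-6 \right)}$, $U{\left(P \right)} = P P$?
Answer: $- \frac{293999}{55452} \approx -5.3019$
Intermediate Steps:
$U{\left(P \right)} = P^{2}$
$C = 101520$ ($C = \left(-47\right) \left(-60\right) \left(-6\right)^{2} = 2820 \cdot 36 = 101520$)
$W = -89100$
$\frac{-498898 + W}{\left(C + 160^{2}\right) + \left(\left(-78\right) 208 + 8\right)} = \frac{-498898 - 89100}{\left(101520 + 160^{2}\right) + \left(\left(-78\right) 208 + 8\right)} = - \frac{587998}{\left(101520 + 25600\right) + \left(-16224 + 8\right)} = - \frac{587998}{127120 - 16216} = - \frac{587998}{110904} = \left(-587998\right) \frac{1}{110904} = - \frac{293999}{55452}$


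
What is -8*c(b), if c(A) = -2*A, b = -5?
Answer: -80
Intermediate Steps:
-8*c(b) = -(-16)*(-5) = -8*10 = -80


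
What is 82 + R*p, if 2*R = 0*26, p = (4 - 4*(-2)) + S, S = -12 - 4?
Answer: 82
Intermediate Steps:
S = -16
p = -4 (p = (4 - 4*(-2)) - 16 = (4 + 8) - 16 = 12 - 16 = -4)
R = 0 (R = (0*26)/2 = (1/2)*0 = 0)
82 + R*p = 82 + 0*(-4) = 82 + 0 = 82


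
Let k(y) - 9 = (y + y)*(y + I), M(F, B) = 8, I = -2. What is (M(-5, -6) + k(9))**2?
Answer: 20449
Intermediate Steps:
k(y) = 9 + 2*y*(-2 + y) (k(y) = 9 + (y + y)*(y - 2) = 9 + (2*y)*(-2 + y) = 9 + 2*y*(-2 + y))
(M(-5, -6) + k(9))**2 = (8 + (9 - 4*9 + 2*9**2))**2 = (8 + (9 - 36 + 2*81))**2 = (8 + (9 - 36 + 162))**2 = (8 + 135)**2 = 143**2 = 20449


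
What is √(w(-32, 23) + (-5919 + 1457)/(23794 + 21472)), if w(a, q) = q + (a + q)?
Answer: 3*√791227047/22633 ≈ 3.7285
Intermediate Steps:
w(a, q) = a + 2*q
√(w(-32, 23) + (-5919 + 1457)/(23794 + 21472)) = √((-32 + 2*23) + (-5919 + 1457)/(23794 + 21472)) = √((-32 + 46) - 4462/45266) = √(14 - 4462*1/45266) = √(14 - 2231/22633) = √(314631/22633) = 3*√791227047/22633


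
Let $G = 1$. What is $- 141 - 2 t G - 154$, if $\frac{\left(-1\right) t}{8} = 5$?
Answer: $-11434$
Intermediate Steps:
$t = -40$ ($t = \left(-8\right) 5 = -40$)
$- 141 - 2 t G - 154 = - 141 \left(-2\right) \left(-40\right) 1 - 154 = - 141 \cdot 80 \cdot 1 - 154 = \left(-141\right) 80 - 154 = -11280 - 154 = -11434$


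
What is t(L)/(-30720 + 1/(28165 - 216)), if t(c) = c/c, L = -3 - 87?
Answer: -27949/858593279 ≈ -3.2552e-5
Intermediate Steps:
L = -90
t(c) = 1
t(L)/(-30720 + 1/(28165 - 216)) = 1/(-30720 + 1/(28165 - 216)) = 1/(-30720 + 1/27949) = 1/(-858593279/27949) = 1*(-27949/858593279) = -27949/858593279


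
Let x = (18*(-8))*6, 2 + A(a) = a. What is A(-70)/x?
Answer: 1/12 ≈ 0.083333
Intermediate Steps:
A(a) = -2 + a
x = -864 (x = -144*6 = -864)
A(-70)/x = (-2 - 70)/(-864) = -72*(-1/864) = 1/12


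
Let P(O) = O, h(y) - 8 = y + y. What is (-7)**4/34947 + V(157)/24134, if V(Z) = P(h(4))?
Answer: 2659313/38336859 ≈ 0.069367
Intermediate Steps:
h(y) = 8 + 2*y (h(y) = 8 + (y + y) = 8 + 2*y)
V(Z) = 16 (V(Z) = 8 + 2*4 = 8 + 8 = 16)
(-7)**4/34947 + V(157)/24134 = (-7)**4/34947 + 16/24134 = 2401*(1/34947) + 16*(1/24134) = 2401/34947 + 8/12067 = 2659313/38336859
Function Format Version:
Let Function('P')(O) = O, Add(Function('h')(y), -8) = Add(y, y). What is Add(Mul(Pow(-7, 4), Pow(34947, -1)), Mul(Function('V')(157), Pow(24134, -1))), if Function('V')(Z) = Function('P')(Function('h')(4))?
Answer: Rational(2659313, 38336859) ≈ 0.069367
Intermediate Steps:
Function('h')(y) = Add(8, Mul(2, y)) (Function('h')(y) = Add(8, Add(y, y)) = Add(8, Mul(2, y)))
Function('V')(Z) = 16 (Function('V')(Z) = Add(8, Mul(2, 4)) = Add(8, 8) = 16)
Add(Mul(Pow(-7, 4), Pow(34947, -1)), Mul(Function('V')(157), Pow(24134, -1))) = Add(Mul(Pow(-7, 4), Pow(34947, -1)), Mul(16, Pow(24134, -1))) = Add(Mul(2401, Rational(1, 34947)), Mul(16, Rational(1, 24134))) = Add(Rational(2401, 34947), Rational(8, 12067)) = Rational(2659313, 38336859)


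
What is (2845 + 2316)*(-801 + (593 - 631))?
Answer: -4330079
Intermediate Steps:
(2845 + 2316)*(-801 + (593 - 631)) = 5161*(-801 - 38) = 5161*(-839) = -4330079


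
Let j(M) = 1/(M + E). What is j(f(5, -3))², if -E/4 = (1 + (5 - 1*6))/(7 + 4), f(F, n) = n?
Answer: ⅑ ≈ 0.11111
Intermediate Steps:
E = 0 (E = -4*(1 + (5 - 1*6))/(7 + 4) = -4*(1 + (5 - 6))/11 = -4*(1 - 1)/11 = -0/11 = -4*0 = 0)
j(M) = 1/M (j(M) = 1/(M + 0) = 1/M)
j(f(5, -3))² = (1/(-3))² = (-⅓)² = ⅑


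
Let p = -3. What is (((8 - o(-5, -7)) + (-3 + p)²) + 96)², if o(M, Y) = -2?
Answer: 20164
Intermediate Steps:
(((8 - o(-5, -7)) + (-3 + p)²) + 96)² = (((8 - 1*(-2)) + (-3 - 3)²) + 96)² = (((8 + 2) + (-6)²) + 96)² = ((10 + 36) + 96)² = (46 + 96)² = 142² = 20164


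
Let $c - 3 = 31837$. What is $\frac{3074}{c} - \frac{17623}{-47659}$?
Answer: $\frac{353810043}{758731280} \approx 0.46632$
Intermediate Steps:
$c = 31840$ ($c = 3 + 31837 = 31840$)
$\frac{3074}{c} - \frac{17623}{-47659} = \frac{3074}{31840} - \frac{17623}{-47659} = 3074 \cdot \frac{1}{31840} - - \frac{17623}{47659} = \frac{1537}{15920} + \frac{17623}{47659} = \frac{353810043}{758731280}$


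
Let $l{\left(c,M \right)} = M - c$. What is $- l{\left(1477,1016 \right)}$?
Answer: $461$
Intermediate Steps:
$- l{\left(1477,1016 \right)} = - (1016 - 1477) = \left(-1\right) \left(-461\right) = 461$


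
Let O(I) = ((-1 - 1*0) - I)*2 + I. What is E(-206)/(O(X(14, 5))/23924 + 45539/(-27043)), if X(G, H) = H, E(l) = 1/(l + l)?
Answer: 161744183/112235426711 ≈ 0.0014411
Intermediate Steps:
E(l) = 1/(2*l)
O(I) = -2 - I (O(I) = ((-1 + 0) - I)*2 + I = (-1 - I)*2 + I = (-2 - 2*I) + I = -2 - I)
E(-206)/(O(X(14, 5))/23924 + 45539/(-27043)) = ((1/2)/(-206))/((-2 - 1*5)/23924 + 45539/(-27043)) = ((1/2)*(-1/206))/((-2 - 5)*(1/23924) + 45539*(-1/27043)) = -1/(412*(-7*1/23924 - 45539/27043)) = -1/(412*(-7/23924 - 45539/27043)) = -1/(412*(-1089664337/646976732)) = -1/412*(-646976732/1089664337) = 161744183/112235426711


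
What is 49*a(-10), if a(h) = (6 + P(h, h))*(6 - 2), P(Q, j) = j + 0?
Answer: -784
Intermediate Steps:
P(Q, j) = j
a(h) = 24 + 4*h (a(h) = (6 + h)*(6 - 2) = (6 + h)*4 = 24 + 4*h)
49*a(-10) = 49*(24 + 4*(-10)) = 49*(24 - 40) = 49*(-16) = -784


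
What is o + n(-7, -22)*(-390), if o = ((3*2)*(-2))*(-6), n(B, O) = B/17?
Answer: 3954/17 ≈ 232.59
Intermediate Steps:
n(B, O) = B/17 (n(B, O) = B*(1/17) = B/17)
o = 72 (o = (6*(-2))*(-6) = -12*(-6) = 72)
o + n(-7, -22)*(-390) = 72 + ((1/17)*(-7))*(-390) = 72 - 7/17*(-390) = 72 + 2730/17 = 3954/17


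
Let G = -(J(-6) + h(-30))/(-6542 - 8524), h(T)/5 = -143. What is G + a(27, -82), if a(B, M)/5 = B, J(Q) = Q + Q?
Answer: 2033183/15066 ≈ 134.95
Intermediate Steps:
h(T) = -715 (h(T) = 5*(-143) = -715)
J(Q) = 2*Q
a(B, M) = 5*B
G = -727/15066 (G = -(2*(-6) - 715)/(-6542 - 8524) = -(-12 - 715)/(-15066) = -(-727)*(-1)/15066 = -1*727/15066 = -727/15066 ≈ -0.048254)
G + a(27, -82) = -727/15066 + 5*27 = -727/15066 + 135 = 2033183/15066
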